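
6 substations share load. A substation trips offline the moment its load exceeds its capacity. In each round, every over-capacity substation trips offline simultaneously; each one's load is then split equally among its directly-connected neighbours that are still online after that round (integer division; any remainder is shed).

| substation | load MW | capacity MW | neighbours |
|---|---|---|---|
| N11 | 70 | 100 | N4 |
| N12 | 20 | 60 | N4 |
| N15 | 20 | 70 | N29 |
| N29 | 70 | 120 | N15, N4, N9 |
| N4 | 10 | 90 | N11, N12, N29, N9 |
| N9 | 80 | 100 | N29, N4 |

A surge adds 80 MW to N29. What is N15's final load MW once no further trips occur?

Round 1 — N29 at 150 > 120. N29 trips offline.
  N29 sheds 150 MW to N15, N4, N9: 50 each.
    N15: 20+50 = 70 ≤ 70
    N4: 10+50 = 60 ≤ 90
    N9: 80+50 = 130 > 100
Round 2 — N9 trips offline.
  N9 sheds 130 MW to N4: 130 each.
    N4: 60+130 = 190 > 90
Round 3 — N4 trips offline.
  N4 sheds 190 MW to N11, N12: 95 each.
    N11: 70+95 = 165 > 100
    N12: 20+95 = 115 > 60
Round 4 — N11, N12 trip offline.
  N11 sheds 165 MW: no online neighbours, lost.
  N12 sheds 115 MW: no online neighbours, lost.
No further trips.

70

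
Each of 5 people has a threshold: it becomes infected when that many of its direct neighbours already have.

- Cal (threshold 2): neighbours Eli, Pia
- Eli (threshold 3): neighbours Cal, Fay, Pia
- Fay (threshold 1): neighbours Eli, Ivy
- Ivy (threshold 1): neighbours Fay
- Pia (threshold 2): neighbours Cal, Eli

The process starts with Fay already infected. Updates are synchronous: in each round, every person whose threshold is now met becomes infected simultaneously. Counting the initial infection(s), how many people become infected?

2

Round 1 — Fay becomes infected (initial).
Round 2 — checking thresholds:
  Eli: 1 of 3 neighbours < 3, not yet.
  Ivy: 1 of 1 neighbours ≥ 1, becomes infected.
Round 3 — no new infections; cascade stops.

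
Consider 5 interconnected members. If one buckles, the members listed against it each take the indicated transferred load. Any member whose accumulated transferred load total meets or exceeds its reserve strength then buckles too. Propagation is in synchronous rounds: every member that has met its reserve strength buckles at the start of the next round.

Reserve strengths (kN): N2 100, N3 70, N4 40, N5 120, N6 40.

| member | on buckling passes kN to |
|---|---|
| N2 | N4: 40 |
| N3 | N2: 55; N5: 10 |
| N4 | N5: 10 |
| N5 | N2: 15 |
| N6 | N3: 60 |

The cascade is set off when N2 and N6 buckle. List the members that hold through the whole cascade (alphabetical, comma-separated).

Round 1 — N2, N6 buckle (initial).
  N3: +60 → 60 < 70
  N4: +40 → 40 ≥ 40
Round 2 — N4 buckles.
  N5: +10 → 10 < 120
No further bucklings.

N3, N5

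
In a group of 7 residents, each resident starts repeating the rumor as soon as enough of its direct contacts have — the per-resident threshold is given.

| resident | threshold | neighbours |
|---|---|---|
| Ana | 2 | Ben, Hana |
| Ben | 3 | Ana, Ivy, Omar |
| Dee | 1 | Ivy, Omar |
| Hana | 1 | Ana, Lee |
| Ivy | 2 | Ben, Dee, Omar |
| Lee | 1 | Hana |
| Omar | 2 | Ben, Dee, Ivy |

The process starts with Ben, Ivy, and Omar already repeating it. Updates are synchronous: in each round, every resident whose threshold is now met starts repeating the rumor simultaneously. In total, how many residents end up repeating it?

4

Round 1 — Ben, Ivy, Omar start repeating the rumor (initial).
Round 2 — checking thresholds:
  Ana: 1 of 2 neighbours < 2, holds.
  Dee: 2 of 2 neighbours ≥ 1, starts repeating the rumor.
Round 3 — no new spreads; cascade stops.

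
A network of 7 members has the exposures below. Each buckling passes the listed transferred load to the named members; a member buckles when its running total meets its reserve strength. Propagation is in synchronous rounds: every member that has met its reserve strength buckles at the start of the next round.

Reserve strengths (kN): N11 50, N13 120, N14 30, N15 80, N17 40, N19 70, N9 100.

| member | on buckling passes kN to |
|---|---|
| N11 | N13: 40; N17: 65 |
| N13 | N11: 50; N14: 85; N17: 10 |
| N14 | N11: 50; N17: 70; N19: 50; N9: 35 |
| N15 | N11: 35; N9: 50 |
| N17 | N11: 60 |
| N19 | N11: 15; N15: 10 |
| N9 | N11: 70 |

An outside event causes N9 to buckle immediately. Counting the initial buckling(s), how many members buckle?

Round 1 — N9 buckles (initial).
  N11: +70 → 70 ≥ 50
Round 2 — N11 buckles.
  N13: +40 → 40 < 120
  N17: +65 → 65 ≥ 40
Round 3 — N17 buckles.
No further bucklings.

3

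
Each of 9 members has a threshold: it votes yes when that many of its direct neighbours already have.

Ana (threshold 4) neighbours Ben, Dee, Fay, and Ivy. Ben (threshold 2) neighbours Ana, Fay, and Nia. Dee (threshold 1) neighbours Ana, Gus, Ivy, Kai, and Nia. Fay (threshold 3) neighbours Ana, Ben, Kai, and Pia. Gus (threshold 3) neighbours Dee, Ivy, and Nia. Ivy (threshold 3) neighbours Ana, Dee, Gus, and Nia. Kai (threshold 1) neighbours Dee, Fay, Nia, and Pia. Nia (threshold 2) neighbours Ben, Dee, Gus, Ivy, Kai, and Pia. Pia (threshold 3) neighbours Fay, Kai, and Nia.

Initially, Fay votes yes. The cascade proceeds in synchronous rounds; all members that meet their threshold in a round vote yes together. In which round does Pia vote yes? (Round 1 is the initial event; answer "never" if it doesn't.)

Round 1 — Fay votes yes (initial).
Round 2 — checking thresholds:
  Ana: 1 of 4 neighbours < 4, below threshold.
  Ben: 1 of 3 neighbours < 2, below threshold.
  Kai: 1 of 4 neighbours ≥ 1, votes yes.
  Pia: 1 of 3 neighbours < 3, below threshold.
Round 3 — checking thresholds:
  Ana: 1 of 4 neighbours < 4, below threshold.
  Ben: 1 of 3 neighbours < 2, below threshold.
  Dee: 1 of 5 neighbours ≥ 1, votes yes.
  Nia: 1 of 6 neighbours < 2, below threshold.
  Pia: 2 of 3 neighbours < 3, below threshold.
Round 4 — checking thresholds:
  Ana: 2 of 4 neighbours < 4, below threshold.
  Ben: 1 of 3 neighbours < 2, below threshold.
  Gus: 1 of 3 neighbours < 3, below threshold.
  Ivy: 1 of 4 neighbours < 3, below threshold.
  Nia: 2 of 6 neighbours ≥ 2, votes yes.
  Pia: 2 of 3 neighbours < 3, below threshold.
Round 5 — checking thresholds:
  Ana: 2 of 4 neighbours < 4, below threshold.
  Ben: 2 of 3 neighbours ≥ 2, votes yes.
  Gus: 2 of 3 neighbours < 3, below threshold.
  Ivy: 2 of 4 neighbours < 3, below threshold.
  Pia: 3 of 3 neighbours ≥ 3, votes yes.
Round 6 — no new yes votes; cascade stops.

5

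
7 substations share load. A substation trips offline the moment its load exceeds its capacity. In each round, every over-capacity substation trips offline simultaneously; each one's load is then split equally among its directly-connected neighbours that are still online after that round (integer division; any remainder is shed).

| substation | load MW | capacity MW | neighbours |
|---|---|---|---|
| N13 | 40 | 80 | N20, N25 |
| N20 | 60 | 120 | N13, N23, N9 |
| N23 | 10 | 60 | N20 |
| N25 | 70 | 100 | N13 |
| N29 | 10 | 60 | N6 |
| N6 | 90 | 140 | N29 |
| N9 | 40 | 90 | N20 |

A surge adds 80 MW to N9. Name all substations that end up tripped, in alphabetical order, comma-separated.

N13, N20, N23, N25, N9

Round 1 — N9 at 120 > 90. N9 trips offline.
  N9 sheds 120 MW to N20: 120 each.
    N20: 60+120 = 180 > 120
Round 2 — N20 trips offline.
  N20 sheds 180 MW to N13, N23: 90 each.
    N13: 40+90 = 130 > 80
    N23: 10+90 = 100 > 60
Round 3 — N13, N23 trip offline.
  N13 sheds 130 MW to N25: 130 each.
    N25: 70+130 = 200 > 100
  N23 sheds 100 MW: no online neighbours, lost.
Round 4 — N25 trips offline.
  N25 sheds 200 MW: no online neighbours, lost.
No further trips.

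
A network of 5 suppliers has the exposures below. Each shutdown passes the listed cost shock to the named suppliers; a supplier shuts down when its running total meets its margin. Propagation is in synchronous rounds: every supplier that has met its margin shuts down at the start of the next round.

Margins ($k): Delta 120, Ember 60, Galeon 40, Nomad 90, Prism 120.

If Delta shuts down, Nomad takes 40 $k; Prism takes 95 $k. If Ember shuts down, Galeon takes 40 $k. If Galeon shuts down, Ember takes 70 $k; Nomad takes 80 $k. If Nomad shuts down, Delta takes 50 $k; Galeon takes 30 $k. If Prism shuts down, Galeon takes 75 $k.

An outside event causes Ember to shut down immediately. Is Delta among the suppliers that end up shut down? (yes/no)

no

Round 1 — Ember shuts down (initial).
  Galeon: +40 → 40 ≥ 40
Round 2 — Galeon shuts down.
  Nomad: +80 → 80 < 90
No further shutdowns.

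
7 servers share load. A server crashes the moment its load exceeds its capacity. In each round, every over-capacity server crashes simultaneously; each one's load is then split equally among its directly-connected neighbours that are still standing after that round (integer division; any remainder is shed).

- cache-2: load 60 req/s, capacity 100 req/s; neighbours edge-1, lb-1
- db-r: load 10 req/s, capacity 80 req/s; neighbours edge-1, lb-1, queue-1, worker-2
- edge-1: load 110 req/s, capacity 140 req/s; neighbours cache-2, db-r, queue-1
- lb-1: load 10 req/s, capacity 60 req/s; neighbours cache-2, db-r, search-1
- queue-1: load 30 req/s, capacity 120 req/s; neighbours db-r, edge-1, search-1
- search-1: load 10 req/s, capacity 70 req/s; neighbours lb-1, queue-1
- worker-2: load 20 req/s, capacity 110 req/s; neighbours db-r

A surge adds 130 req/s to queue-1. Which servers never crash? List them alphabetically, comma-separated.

worker-2

Round 1 — queue-1 at 160 > 120. queue-1 crashes.
  queue-1 sheds 160 req/s to db-r, edge-1, search-1: 53 each (1 lost).
    db-r: 10+53 = 63 ≤ 80
    edge-1: 110+53 = 163 > 140
    search-1: 10+53 = 63 ≤ 70
Round 2 — edge-1 crashes.
  edge-1 sheds 163 req/s to cache-2, db-r: 81 each (1 lost).
    cache-2: 60+81 = 141 > 100
    db-r: 63+81 = 144 > 80
Round 3 — cache-2, db-r crash.
  cache-2 sheds 141 req/s to lb-1: 141 each.
    lb-1: 10+141 = 151 > 60
  db-r sheds 144 req/s to lb-1, worker-2: 72 each.
    lb-1: 151+72 = 223 > 60
    worker-2: 20+72 = 92 ≤ 110
Round 4 — lb-1 crashes.
  lb-1 sheds 223 req/s to search-1: 223 each.
    search-1: 63+223 = 286 > 70
Round 5 — search-1 crashes.
  search-1 sheds 286 req/s: no online neighbours, lost.
No further crashes.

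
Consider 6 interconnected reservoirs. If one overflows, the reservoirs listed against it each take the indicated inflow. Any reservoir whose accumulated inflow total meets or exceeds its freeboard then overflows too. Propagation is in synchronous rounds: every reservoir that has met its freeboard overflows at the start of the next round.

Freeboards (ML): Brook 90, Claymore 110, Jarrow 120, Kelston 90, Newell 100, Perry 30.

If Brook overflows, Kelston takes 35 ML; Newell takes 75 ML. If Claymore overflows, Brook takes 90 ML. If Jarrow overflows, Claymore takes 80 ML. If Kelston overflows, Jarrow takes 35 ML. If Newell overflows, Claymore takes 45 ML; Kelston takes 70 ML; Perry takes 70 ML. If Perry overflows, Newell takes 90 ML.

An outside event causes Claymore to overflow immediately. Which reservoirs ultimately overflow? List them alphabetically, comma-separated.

Brook, Claymore

Round 1 — Claymore overflows (initial).
  Brook: +90 → 90 ≥ 90
Round 2 — Brook overflows.
  Kelston: +35 → 35 < 90
  Newell: +75 → 75 < 100
No further overflows.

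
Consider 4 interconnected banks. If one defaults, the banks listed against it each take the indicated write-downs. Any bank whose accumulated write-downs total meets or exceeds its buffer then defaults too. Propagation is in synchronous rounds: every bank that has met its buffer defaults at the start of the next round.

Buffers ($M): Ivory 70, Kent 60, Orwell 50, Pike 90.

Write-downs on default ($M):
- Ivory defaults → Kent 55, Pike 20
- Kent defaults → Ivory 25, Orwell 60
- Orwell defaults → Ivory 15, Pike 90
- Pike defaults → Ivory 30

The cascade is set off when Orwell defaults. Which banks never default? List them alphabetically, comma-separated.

Round 1 — Orwell defaults (initial).
  Ivory: +15 → 15 < 70
  Pike: +90 → 90 ≥ 90
Round 2 — Pike defaults.
  Ivory: +30 → 45 < 70
No further defaults.

Ivory, Kent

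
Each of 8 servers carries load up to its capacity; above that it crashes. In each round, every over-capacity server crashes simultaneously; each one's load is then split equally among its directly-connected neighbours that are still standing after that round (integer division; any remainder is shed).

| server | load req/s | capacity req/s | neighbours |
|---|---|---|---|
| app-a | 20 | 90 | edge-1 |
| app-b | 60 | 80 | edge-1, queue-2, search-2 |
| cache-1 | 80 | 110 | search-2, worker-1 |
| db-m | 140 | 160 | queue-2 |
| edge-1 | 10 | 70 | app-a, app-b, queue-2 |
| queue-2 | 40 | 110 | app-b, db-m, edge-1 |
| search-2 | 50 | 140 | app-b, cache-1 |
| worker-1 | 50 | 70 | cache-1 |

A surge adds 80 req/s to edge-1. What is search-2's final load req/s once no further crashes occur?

95

Round 1 — edge-1 at 90 > 70. edge-1 crashes.
  edge-1 sheds 90 req/s to app-a, app-b, queue-2: 30 each.
    app-a: 20+30 = 50 ≤ 90
    app-b: 60+30 = 90 > 80
    queue-2: 40+30 = 70 ≤ 110
Round 2 — app-b crashes.
  app-b sheds 90 req/s to queue-2, search-2: 45 each.
    queue-2: 70+45 = 115 > 110
    search-2: 50+45 = 95 ≤ 140
Round 3 — queue-2 crashes.
  queue-2 sheds 115 req/s to db-m: 115 each.
    db-m: 140+115 = 255 > 160
Round 4 — db-m crashes.
  db-m sheds 255 req/s: no online neighbours, lost.
No further crashes.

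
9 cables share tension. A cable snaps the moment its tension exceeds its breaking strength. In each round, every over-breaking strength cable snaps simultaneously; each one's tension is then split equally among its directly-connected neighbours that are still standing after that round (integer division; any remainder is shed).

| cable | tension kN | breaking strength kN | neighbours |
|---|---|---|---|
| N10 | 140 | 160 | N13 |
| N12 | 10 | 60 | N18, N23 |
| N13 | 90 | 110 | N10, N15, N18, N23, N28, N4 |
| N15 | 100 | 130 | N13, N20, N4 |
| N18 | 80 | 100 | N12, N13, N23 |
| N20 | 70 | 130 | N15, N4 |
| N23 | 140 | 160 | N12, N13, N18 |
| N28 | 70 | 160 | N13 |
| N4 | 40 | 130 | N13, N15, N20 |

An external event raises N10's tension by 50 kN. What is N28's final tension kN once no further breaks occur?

Round 1 — N10 at 190 > 160. N10 snaps.
  N10 sheds 190 kN to N13: 190 each.
    N13: 90+190 = 280 > 110
Round 2 — N13 snaps.
  N13 sheds 280 kN to N15, N18, N23, N28, N4: 56 each.
    N15: 100+56 = 156 > 130
    N18: 80+56 = 136 > 100
    N23: 140+56 = 196 > 160
    N28: 70+56 = 126 ≤ 160
    N4: 40+56 = 96 ≤ 130
Round 3 — N15, N18, N23 snap.
  N15 sheds 156 kN to N20, N4: 78 each.
    N20: 70+78 = 148 > 130
    N4: 96+78 = 174 > 130
  N18 sheds 136 kN to N12: 136 each.
    N12: 10+136 = 146 > 60
  N23 sheds 196 kN to N12: 196 each.
    N12: 146+196 = 342 > 60
Round 4 — N12, N20, N4 snap.
  N12 sheds 342 kN: no online neighbours, lost.
  N20 sheds 148 kN: no online neighbours, lost.
  N4 sheds 174 kN: no online neighbours, lost.
No further breaks.

126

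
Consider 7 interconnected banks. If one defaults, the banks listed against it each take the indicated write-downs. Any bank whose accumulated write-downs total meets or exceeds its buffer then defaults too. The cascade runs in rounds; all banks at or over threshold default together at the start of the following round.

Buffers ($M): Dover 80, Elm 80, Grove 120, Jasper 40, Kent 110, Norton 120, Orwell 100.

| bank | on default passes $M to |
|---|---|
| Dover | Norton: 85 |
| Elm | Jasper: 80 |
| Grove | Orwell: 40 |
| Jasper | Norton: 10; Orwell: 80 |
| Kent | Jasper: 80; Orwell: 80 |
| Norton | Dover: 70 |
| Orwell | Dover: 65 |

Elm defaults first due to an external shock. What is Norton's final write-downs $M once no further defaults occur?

10

Round 1 — Elm defaults (initial).
  Jasper: +80 → 80 ≥ 40
Round 2 — Jasper defaults.
  Norton: +10 → 10 < 120
  Orwell: +80 → 80 < 100
No further defaults.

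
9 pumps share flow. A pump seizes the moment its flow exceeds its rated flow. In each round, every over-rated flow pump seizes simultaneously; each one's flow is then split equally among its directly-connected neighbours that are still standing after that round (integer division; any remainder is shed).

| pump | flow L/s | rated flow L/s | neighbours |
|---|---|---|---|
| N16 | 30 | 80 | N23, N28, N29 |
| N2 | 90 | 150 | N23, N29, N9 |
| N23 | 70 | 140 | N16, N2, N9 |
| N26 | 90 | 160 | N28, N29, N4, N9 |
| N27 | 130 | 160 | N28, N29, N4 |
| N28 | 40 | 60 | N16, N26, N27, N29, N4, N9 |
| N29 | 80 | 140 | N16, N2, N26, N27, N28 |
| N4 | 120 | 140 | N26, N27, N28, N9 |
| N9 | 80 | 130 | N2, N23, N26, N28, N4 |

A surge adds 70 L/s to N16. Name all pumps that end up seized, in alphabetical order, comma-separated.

N16, N28

Round 1 — N16 at 100 > 80. N16 seizes.
  N16 sheds 100 L/s to N23, N28, N29: 33 each (1 lost).
    N23: 70+33 = 103 ≤ 140
    N28: 40+33 = 73 > 60
    N29: 80+33 = 113 ≤ 140
Round 2 — N28 seizes.
  N28 sheds 73 L/s to N26, N27, N29, N4, N9: 14 each (3 lost).
    N26: 90+14 = 104 ≤ 160
    N27: 130+14 = 144 ≤ 160
    N29: 113+14 = 127 ≤ 140
    N4: 120+14 = 134 ≤ 140
    N9: 80+14 = 94 ≤ 130
No further seizures.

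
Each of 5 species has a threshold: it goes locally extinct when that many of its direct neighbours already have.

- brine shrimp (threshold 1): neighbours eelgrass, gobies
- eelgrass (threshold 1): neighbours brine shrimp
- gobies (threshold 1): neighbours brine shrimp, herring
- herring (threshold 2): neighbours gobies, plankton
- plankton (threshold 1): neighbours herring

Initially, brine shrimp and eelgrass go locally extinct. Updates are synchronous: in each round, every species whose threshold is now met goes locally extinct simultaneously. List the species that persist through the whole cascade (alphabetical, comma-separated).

herring, plankton

Round 1 — brine shrimp, eelgrass go locally extinct (initial).
Round 2 — checking thresholds:
  gobies: 1 of 2 neighbours ≥ 1, goes locally extinct.
Round 3 — no new extinctions; cascade stops.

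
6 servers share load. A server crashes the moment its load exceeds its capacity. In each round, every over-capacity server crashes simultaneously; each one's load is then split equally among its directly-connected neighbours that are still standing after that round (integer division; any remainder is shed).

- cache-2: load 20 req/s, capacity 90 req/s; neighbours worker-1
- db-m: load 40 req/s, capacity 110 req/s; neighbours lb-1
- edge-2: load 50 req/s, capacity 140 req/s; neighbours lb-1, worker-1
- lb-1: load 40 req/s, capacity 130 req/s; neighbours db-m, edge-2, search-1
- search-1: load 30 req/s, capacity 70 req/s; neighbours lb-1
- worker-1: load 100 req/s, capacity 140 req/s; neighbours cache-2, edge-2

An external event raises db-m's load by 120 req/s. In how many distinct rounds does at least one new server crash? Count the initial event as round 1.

Round 1 — db-m at 160 > 110. db-m crashes.
  db-m sheds 160 req/s to lb-1: 160 each.
    lb-1: 40+160 = 200 > 130
Round 2 — lb-1 crashes.
  lb-1 sheds 200 req/s to edge-2, search-1: 100 each.
    edge-2: 50+100 = 150 > 140
    search-1: 30+100 = 130 > 70
Round 3 — edge-2, search-1 crash.
  edge-2 sheds 150 req/s to worker-1: 150 each.
    worker-1: 100+150 = 250 > 140
  search-1 sheds 130 req/s: no online neighbours, lost.
Round 4 — worker-1 crashes.
  worker-1 sheds 250 req/s to cache-2: 250 each.
    cache-2: 20+250 = 270 > 90
Round 5 — cache-2 crashes.
  cache-2 sheds 270 req/s: no online neighbours, lost.
No further crashes.

5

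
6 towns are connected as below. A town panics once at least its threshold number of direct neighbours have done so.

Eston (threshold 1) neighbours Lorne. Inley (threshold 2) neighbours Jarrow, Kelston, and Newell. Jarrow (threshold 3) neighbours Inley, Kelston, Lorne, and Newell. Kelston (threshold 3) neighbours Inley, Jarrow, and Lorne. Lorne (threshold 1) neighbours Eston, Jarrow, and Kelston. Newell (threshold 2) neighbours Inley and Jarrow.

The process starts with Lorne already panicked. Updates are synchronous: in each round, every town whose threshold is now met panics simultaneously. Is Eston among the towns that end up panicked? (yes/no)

Round 1 — Lorne panics (initial).
Round 2 — checking thresholds:
  Eston: 1 of 1 neighbours ≥ 1, panics.
  Jarrow: 1 of 4 neighbours < 3, not yet.
  Kelston: 1 of 3 neighbours < 3, not yet.
Round 3 — no new panics; cascade stops.

yes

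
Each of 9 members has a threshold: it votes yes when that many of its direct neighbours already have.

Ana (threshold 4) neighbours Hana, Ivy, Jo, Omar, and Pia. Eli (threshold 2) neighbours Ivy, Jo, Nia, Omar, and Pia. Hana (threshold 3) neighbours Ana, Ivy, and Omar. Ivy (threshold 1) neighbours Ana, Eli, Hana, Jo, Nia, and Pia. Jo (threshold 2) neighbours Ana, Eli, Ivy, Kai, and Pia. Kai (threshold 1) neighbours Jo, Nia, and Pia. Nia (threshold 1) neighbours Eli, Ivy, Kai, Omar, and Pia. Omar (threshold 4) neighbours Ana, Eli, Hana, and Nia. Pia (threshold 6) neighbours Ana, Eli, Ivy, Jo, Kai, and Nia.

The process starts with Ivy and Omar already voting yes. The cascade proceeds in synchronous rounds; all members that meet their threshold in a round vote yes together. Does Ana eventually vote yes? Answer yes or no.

Round 1 — Ivy, Omar vote yes (initial).
Round 2 — checking thresholds:
  Ana: 2 of 5 neighbours < 4, holds.
  Eli: 2 of 5 neighbours ≥ 2, votes yes.
  Hana: 2 of 3 neighbours < 3, holds.
  Jo: 1 of 5 neighbours < 2, holds.
  Nia: 2 of 5 neighbours ≥ 1, votes yes.
  Pia: 1 of 6 neighbours < 6, holds.
Round 3 — checking thresholds:
  Ana: 2 of 5 neighbours < 4, holds.
  Hana: 2 of 3 neighbours < 3, holds.
  Jo: 2 of 5 neighbours ≥ 2, votes yes.
  Kai: 1 of 3 neighbours ≥ 1, votes yes.
  Pia: 3 of 6 neighbours < 6, holds.
Round 4 — no new yes votes; cascade stops.

no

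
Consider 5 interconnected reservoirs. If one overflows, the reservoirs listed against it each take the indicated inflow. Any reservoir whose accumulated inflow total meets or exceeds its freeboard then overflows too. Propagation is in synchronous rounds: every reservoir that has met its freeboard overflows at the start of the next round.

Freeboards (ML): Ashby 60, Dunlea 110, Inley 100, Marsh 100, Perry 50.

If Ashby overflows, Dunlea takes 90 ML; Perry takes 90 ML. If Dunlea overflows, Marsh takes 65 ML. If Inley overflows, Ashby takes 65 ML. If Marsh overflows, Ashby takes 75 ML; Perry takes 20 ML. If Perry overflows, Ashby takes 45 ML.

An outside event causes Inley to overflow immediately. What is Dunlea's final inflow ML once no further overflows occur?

Round 1 — Inley overflows (initial).
  Ashby: +65 → 65 ≥ 60
Round 2 — Ashby overflows.
  Dunlea: +90 → 90 < 110
  Perry: +90 → 90 ≥ 50
Round 3 — Perry overflows.
No further overflows.

90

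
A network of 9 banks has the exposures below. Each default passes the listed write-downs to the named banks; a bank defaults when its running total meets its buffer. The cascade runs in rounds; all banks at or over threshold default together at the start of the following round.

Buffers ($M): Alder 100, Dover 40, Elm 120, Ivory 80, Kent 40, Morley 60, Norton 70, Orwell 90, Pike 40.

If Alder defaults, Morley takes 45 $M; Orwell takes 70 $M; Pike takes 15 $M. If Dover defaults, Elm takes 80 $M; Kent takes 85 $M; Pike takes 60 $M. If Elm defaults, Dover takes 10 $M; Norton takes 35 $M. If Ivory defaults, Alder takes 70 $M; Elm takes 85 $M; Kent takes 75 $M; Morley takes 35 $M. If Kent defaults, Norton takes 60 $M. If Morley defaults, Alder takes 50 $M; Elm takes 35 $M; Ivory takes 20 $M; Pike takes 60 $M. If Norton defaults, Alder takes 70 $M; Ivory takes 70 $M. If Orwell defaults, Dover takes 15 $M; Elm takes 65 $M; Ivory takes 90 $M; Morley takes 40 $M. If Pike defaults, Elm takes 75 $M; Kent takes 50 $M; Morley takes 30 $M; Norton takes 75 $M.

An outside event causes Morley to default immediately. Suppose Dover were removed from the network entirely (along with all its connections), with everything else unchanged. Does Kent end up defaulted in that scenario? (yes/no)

With Dover removed:
Round 1 — Morley defaults (initial).
  Alder: +50 → 50 < 100
  Elm: +35 → 35 < 120
  Ivory: +20 → 20 < 80
  Pike: +60 → 60 ≥ 40
Round 2 — Pike defaults.
  Elm: +75 → 110 < 120
  Kent: +50 → 50 ≥ 40
  Norton: +75 → 75 ≥ 70
Round 3 — Kent, Norton default.
  Alder: +70 → 120 ≥ 100
  Ivory: +70 → 90 ≥ 80
Round 4 — Alder, Ivory default.
  Elm: +85 → 195 ≥ 120
  Orwell: +70 → 70 < 90
Round 5 — Elm defaults.
No further defaults.

yes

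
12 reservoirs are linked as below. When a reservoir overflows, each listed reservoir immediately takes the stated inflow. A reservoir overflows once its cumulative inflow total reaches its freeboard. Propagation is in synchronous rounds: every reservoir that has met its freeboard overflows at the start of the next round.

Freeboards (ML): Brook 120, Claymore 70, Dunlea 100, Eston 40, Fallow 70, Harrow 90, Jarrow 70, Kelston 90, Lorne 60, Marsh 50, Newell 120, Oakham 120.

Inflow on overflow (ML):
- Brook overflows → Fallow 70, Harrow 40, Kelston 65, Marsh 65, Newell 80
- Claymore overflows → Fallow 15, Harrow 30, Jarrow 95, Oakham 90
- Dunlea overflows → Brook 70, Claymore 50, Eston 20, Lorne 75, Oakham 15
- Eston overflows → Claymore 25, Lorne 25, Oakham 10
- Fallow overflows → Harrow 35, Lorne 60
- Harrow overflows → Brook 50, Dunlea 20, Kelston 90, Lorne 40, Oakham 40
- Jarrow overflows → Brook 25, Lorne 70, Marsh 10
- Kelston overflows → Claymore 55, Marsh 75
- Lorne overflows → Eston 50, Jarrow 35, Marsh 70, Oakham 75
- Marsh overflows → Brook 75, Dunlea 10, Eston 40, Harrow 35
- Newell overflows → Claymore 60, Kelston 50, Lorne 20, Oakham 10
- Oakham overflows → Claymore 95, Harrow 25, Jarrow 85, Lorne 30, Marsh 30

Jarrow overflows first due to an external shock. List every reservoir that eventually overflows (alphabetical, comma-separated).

Eston, Jarrow, Lorne, Marsh

Round 1 — Jarrow overflows (initial).
  Brook: +25 → 25 < 120
  Lorne: +70 → 70 ≥ 60
  Marsh: +10 → 10 < 50
Round 2 — Lorne overflows.
  Eston: +50 → 50 ≥ 40
  Marsh: +70 → 80 ≥ 50
  Oakham: +75 → 75 < 120
Round 3 — Eston, Marsh overflow.
  Brook: +75 → 100 < 120
  Claymore: +25 → 25 < 70
  Dunlea: +10 → 10 < 100
  Harrow: +35 → 35 < 90
  Oakham: +10 → 85 < 120
No further overflows.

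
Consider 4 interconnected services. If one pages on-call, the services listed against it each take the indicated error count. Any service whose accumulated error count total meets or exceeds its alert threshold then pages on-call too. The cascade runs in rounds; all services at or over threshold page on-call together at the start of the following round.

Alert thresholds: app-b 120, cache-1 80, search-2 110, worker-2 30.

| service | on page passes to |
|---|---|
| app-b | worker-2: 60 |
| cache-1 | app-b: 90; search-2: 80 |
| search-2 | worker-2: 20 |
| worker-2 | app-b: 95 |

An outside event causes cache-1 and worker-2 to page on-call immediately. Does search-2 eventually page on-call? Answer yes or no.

no

Round 1 — cache-1, worker-2 page on-call (initial).
  app-b: +90+95 → 185 ≥ 120
  search-2: +80 → 80 < 110
Round 2 — app-b pages on-call.
No further pages.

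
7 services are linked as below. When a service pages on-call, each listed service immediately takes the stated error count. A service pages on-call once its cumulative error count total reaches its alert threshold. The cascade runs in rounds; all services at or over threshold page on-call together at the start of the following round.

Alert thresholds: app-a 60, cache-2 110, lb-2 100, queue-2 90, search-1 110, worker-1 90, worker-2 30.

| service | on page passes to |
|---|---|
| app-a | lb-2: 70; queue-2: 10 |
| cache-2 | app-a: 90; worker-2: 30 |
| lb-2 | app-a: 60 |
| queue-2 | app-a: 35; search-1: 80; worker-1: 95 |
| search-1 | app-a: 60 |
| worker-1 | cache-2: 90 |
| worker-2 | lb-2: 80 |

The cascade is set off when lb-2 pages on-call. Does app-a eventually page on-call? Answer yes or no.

yes

Round 1 — lb-2 pages on-call (initial).
  app-a: +60 → 60 ≥ 60
Round 2 — app-a pages on-call.
  queue-2: +10 → 10 < 90
No further pages.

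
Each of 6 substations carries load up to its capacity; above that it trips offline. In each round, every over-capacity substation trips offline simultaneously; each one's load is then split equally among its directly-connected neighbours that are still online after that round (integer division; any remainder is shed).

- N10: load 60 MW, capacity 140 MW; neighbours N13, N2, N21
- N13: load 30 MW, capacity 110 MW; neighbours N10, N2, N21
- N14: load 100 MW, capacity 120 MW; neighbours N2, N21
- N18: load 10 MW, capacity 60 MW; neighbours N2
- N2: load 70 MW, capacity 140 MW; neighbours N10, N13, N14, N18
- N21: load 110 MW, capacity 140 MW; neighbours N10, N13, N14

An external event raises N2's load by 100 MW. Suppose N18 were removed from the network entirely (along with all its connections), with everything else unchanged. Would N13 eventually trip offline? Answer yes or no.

With N18 removed:
Round 1 — N2 at 170 > 140. N2 trips offline.
  N2 sheds 170 MW to N10, N13, N14: 56 each (2 lost).
    N10: 60+56 = 116 ≤ 140
    N13: 30+56 = 86 ≤ 110
    N14: 100+56 = 156 > 120
Round 2 — N14 trips offline.
  N14 sheds 156 MW to N21: 156 each.
    N21: 110+156 = 266 > 140
Round 3 — N21 trips offline.
  N21 sheds 266 MW to N10, N13: 133 each.
    N10: 116+133 = 249 > 140
    N13: 86+133 = 219 > 110
Round 4 — N10, N13 trip offline.
  N10 sheds 249 MW: no online neighbours, lost.
  N13 sheds 219 MW: no online neighbours, lost.
No further trips.

yes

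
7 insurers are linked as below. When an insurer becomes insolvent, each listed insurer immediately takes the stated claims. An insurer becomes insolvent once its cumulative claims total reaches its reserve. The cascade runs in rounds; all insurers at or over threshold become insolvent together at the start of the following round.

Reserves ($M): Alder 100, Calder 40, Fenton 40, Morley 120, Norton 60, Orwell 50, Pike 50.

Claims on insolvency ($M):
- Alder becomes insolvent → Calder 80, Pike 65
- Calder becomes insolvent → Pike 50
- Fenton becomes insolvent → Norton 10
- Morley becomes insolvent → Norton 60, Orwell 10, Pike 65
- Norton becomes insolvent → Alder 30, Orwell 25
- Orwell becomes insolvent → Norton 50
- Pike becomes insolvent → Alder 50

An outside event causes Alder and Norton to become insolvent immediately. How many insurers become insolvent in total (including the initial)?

Round 1 — Alder, Norton become insolvent (initial).
  Calder: +80 → 80 ≥ 40
  Orwell: +25 → 25 < 50
  Pike: +65 → 65 ≥ 50
Round 2 — Calder, Pike become insolvent.
No further insolvencies.

4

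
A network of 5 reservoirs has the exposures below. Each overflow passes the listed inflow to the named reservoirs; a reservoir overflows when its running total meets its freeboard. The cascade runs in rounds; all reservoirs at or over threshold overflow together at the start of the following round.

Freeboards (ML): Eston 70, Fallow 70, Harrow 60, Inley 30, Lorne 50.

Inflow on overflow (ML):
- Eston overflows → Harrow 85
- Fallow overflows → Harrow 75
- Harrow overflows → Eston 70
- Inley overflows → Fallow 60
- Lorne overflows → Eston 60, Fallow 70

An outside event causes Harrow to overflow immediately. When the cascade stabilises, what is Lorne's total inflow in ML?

0

Round 1 — Harrow overflows (initial).
  Eston: +70 → 70 ≥ 70
Round 2 — Eston overflows.
No further overflows.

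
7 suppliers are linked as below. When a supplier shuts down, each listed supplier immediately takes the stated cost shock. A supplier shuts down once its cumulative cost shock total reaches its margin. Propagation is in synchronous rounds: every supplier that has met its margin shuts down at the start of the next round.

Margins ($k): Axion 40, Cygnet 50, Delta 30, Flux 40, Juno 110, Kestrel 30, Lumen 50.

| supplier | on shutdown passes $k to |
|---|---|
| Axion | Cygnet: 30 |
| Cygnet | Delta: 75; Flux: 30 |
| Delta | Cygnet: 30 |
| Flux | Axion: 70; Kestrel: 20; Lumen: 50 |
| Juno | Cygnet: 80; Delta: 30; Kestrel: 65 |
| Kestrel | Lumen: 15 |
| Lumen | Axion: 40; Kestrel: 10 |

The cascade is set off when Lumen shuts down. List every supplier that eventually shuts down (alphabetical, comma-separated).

Round 1 — Lumen shuts down (initial).
  Axion: +40 → 40 ≥ 40
  Kestrel: +10 → 10 < 30
Round 2 — Axion shuts down.
  Cygnet: +30 → 30 < 50
No further shutdowns.

Axion, Lumen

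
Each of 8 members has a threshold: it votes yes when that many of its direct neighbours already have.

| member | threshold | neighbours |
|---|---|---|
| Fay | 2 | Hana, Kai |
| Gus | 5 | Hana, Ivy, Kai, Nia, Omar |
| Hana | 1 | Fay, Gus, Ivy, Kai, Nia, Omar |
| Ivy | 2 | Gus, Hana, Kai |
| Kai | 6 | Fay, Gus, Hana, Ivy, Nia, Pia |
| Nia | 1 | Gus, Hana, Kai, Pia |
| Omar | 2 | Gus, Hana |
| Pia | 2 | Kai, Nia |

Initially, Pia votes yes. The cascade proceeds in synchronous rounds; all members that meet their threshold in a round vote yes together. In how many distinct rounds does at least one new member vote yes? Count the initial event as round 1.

Round 1 — Pia votes yes (initial).
Round 2 — checking thresholds:
  Kai: 1 of 6 neighbours < 6, below threshold.
  Nia: 1 of 4 neighbours ≥ 1, votes yes.
Round 3 — checking thresholds:
  Gus: 1 of 5 neighbours < 5, below threshold.
  Hana: 1 of 6 neighbours ≥ 1, votes yes.
  Kai: 2 of 6 neighbours < 6, below threshold.
Round 4 — no new yes votes; cascade stops.

3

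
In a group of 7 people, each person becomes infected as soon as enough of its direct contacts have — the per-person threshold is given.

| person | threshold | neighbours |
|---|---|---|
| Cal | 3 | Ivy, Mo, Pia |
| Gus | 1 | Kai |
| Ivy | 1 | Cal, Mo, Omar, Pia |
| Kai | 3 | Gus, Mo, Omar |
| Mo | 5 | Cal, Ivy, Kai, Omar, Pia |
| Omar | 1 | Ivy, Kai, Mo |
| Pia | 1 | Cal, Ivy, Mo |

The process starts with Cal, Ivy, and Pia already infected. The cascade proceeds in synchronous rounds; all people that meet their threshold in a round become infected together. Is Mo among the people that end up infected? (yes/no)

Round 1 — Cal, Ivy, Pia become infected (initial).
Round 2 — checking thresholds:
  Mo: 3 of 5 neighbours < 5, below threshold.
  Omar: 1 of 3 neighbours ≥ 1, becomes infected.
Round 3 — no new infections; cascade stops.

no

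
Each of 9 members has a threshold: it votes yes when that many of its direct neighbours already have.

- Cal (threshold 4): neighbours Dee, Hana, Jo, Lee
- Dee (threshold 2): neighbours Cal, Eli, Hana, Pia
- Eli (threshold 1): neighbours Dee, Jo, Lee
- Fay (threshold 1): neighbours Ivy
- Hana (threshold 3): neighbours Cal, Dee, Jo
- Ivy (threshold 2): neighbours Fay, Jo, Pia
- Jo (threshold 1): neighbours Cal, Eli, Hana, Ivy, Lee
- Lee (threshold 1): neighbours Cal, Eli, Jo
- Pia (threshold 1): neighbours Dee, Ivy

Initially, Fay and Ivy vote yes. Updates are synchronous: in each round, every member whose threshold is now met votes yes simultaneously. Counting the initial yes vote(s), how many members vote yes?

Round 1 — Fay, Ivy vote yes (initial).
Round 2 — checking thresholds:
  Jo: 1 of 5 neighbours ≥ 1, votes yes.
  Pia: 1 of 2 neighbours ≥ 1, votes yes.
Round 3 — checking thresholds:
  Cal: 1 of 4 neighbours < 4, not yet.
  Dee: 1 of 4 neighbours < 2, not yet.
  Eli: 1 of 3 neighbours ≥ 1, votes yes.
  Hana: 1 of 3 neighbours < 3, not yet.
  Lee: 1 of 3 neighbours ≥ 1, votes yes.
Round 4 — checking thresholds:
  Cal: 2 of 4 neighbours < 4, not yet.
  Dee: 2 of 4 neighbours ≥ 2, votes yes.
  Hana: 1 of 3 neighbours < 3, not yet.
Round 5 — no new yes votes; cascade stops.

7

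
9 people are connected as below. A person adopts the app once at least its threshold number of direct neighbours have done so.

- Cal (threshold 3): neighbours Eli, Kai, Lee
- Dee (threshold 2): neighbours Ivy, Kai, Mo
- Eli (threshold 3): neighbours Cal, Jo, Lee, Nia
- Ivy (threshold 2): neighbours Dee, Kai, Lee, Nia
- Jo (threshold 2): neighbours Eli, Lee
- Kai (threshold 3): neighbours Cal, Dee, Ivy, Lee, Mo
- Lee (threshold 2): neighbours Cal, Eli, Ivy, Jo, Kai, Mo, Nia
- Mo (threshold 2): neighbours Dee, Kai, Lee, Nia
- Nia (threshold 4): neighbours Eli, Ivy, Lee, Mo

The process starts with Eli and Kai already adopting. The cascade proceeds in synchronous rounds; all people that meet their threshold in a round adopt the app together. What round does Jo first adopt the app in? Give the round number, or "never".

Round 1 — Eli, Kai adopt the app (initial).
Round 2 — checking thresholds:
  Cal: 2 of 3 neighbours < 3, holds.
  Dee: 1 of 3 neighbours < 2, holds.
  Ivy: 1 of 4 neighbours < 2, holds.
  Jo: 1 of 2 neighbours < 2, holds.
  Lee: 2 of 7 neighbours ≥ 2, adopts the app.
  Mo: 1 of 4 neighbours < 2, holds.
  Nia: 1 of 4 neighbours < 4, holds.
Round 3 — checking thresholds:
  Cal: 3 of 3 neighbours ≥ 3, adopts the app.
  Dee: 1 of 3 neighbours < 2, holds.
  Ivy: 2 of 4 neighbours ≥ 2, adopts the app.
  Jo: 2 of 2 neighbours ≥ 2, adopts the app.
  Mo: 2 of 4 neighbours ≥ 2, adopts the app.
  Nia: 2 of 4 neighbours < 4, holds.
Round 4 — checking thresholds:
  Dee: 3 of 3 neighbours ≥ 2, adopts the app.
  Nia: 4 of 4 neighbours ≥ 4, adopts the app.
Round 5 — no new adoptions; cascade stops.

3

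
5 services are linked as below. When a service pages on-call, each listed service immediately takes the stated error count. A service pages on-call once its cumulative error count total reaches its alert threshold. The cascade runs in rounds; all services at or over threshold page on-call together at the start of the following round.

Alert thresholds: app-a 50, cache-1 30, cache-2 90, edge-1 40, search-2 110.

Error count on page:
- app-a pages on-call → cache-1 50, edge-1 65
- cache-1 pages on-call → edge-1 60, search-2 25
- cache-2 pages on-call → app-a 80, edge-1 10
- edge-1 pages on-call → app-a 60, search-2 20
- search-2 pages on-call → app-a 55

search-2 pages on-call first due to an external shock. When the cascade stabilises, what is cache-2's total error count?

Round 1 — search-2 pages on-call (initial).
  app-a: +55 → 55 ≥ 50
Round 2 — app-a pages on-call.
  cache-1: +50 → 50 ≥ 30
  edge-1: +65 → 65 ≥ 40
Round 3 — cache-1, edge-1 page on-call.
No further pages.

0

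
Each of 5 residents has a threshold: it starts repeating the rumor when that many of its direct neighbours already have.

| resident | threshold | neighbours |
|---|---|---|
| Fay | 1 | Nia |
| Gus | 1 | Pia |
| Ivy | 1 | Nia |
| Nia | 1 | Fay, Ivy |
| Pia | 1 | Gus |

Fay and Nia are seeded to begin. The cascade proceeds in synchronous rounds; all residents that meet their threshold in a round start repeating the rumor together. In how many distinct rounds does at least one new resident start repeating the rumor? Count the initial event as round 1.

Round 1 — Fay, Nia start repeating the rumor (initial).
Round 2 — checking thresholds:
  Ivy: 1 of 1 neighbours ≥ 1, starts repeating the rumor.
Round 3 — no new spreads; cascade stops.

2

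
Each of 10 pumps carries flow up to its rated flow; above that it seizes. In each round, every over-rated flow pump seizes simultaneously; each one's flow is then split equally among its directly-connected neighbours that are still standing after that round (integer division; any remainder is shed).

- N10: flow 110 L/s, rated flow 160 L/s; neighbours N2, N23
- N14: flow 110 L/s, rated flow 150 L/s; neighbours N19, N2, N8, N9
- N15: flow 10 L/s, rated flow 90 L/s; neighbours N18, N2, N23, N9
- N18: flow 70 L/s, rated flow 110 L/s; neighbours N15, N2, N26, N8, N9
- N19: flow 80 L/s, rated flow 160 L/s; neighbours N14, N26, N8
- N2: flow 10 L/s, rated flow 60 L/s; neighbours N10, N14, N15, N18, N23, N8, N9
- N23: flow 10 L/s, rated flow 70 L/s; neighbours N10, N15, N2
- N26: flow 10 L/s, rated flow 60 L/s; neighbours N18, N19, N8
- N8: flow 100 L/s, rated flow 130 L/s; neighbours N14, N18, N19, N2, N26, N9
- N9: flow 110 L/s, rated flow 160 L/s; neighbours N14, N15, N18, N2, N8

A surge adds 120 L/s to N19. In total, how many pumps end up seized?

Round 1 — N19 at 200 > 160. N19 seizes.
  N19 sheds 200 L/s to N14, N26, N8: 66 each (2 lost).
    N14: 110+66 = 176 > 150
    N26: 10+66 = 76 > 60
    N8: 100+66 = 166 > 130
Round 2 — N14, N26, N8 seize.
  N14 sheds 176 L/s to N2, N9: 88 each.
    N2: 10+88 = 98 > 60
    N9: 110+88 = 198 > 160
  N26 sheds 76 L/s to N18: 76 each.
    N18: 70+76 = 146 > 110
  N8 sheds 166 L/s to N18, N2, N9: 55 each (1 lost).
    N18: 146+55 = 201 > 110
    N2: 98+55 = 153 > 60
    N9: 198+55 = 253 > 160
Round 3 — N18, N2, N9 seize.
  N18 sheds 201 L/s to N15: 201 each.
    N15: 10+201 = 211 > 90
  N2 sheds 153 L/s to N10, N15, N23: 51 each.
    N10: 110+51 = 161 > 160
    N15: 211+51 = 262 > 90
    N23: 10+51 = 61 ≤ 70
  N9 sheds 253 L/s to N15: 253 each.
    N15: 262+253 = 515 > 90
Round 4 — N10, N15 seize.
  N10 sheds 161 L/s to N23: 161 each.
    N23: 61+161 = 222 > 70
  N15 sheds 515 L/s to N23: 515 each.
    N23: 222+515 = 737 > 70
Round 5 — N23 seizes.
  N23 sheds 737 L/s: no online neighbours, lost.
No further seizures.

10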